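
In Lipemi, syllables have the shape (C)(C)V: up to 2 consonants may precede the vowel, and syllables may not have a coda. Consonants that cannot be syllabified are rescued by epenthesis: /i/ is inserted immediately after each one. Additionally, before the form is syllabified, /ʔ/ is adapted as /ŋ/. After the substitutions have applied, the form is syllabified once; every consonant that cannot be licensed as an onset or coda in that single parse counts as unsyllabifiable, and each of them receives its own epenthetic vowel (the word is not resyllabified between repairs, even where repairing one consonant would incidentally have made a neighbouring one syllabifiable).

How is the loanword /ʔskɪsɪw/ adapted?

ŋiskɪsɪwi

Substitution: /ʔ/ → /ŋ/, giving /ŋskɪsɪw/.
Under (C)(C)V, the unsyllabifiable consonants are /ŋ/, /w/ (no codas are permitted; onsets may contain at most 2 consonants).
Each unlicensed consonant becomes the onset of a new syllable: /ŋ/ → /ŋi/, /w/ → /wi/.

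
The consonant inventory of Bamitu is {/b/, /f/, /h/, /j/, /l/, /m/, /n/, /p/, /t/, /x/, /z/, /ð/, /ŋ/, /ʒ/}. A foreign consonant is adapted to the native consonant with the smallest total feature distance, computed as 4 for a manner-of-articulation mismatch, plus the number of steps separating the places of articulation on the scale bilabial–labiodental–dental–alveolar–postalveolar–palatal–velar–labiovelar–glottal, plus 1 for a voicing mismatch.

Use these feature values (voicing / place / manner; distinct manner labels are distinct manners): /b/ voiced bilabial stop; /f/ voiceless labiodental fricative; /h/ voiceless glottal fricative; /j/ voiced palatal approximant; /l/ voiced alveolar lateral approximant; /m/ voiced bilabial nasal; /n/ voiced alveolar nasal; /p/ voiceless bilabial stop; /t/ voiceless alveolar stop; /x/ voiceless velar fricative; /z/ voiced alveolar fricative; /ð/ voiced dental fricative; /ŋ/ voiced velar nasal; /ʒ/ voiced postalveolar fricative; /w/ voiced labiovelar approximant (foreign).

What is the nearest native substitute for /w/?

/j/ is closest: same manner (approximant), place distance 2 (labiovelar→palatal), same voicing; total 2. Next closest is /ŋ/ at distance 5.

j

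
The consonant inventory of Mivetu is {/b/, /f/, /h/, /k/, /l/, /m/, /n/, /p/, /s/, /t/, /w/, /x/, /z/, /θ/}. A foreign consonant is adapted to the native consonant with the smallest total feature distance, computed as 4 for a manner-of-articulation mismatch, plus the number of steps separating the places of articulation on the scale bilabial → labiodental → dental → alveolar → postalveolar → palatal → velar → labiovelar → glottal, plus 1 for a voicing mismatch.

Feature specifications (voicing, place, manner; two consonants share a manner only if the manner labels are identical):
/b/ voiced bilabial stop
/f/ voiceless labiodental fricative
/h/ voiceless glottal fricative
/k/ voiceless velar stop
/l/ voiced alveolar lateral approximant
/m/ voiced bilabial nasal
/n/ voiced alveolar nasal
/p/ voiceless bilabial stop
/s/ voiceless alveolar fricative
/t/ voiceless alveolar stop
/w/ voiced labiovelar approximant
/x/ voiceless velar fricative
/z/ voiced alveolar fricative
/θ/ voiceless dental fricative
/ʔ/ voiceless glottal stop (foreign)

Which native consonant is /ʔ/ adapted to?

/k/ is closest: same manner (stop), place distance 2 (glottal→velar), same voicing; total 2. Next closest is /h/ at distance 4.

k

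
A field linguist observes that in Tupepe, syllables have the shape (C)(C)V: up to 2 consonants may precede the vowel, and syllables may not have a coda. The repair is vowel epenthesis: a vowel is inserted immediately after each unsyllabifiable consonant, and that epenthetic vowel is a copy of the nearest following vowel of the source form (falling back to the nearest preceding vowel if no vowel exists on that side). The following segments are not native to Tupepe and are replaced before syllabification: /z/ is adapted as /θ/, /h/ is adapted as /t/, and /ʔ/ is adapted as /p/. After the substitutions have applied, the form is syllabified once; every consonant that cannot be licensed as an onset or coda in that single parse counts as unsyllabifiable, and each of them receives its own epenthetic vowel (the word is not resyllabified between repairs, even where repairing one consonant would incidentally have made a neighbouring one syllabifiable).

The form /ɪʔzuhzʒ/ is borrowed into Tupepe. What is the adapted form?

ɪpθutuθuʒu

Substitution: /ʔ/ → /p/, /z/ → /θ/, /h/ → /t/, giving /ɪpθutθʒ/.
Under (C)(C)V, the unsyllabifiable consonants are /t/, /θ/, /ʒ/ (no codas are permitted; onsets may contain at most 2 consonants).
Inserting the epenthetic vowel yields /t/ → /tu/, /θ/ → /θu/, /ʒ/ → /ʒu/.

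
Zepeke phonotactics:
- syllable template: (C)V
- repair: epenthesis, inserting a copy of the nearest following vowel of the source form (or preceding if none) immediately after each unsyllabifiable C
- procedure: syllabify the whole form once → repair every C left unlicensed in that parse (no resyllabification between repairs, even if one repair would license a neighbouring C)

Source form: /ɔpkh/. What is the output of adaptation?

Syllabifying with onset maximization leaves /p/, /k/, /h/ stranded (no codas are permitted; onsets are limited to one consonant).
Inserting the epenthetic vowel yields /p/ → /pɔ/, /k/ → /kɔ/, /h/ → /hɔ/.

ɔpɔkɔhɔ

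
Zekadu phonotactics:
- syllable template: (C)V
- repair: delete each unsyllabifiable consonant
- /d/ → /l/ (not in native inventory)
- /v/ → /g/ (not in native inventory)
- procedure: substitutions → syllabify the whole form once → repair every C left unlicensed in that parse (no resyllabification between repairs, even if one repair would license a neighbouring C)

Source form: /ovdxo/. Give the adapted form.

Substitution: /v/ → /g/, /d/ → /l/, giving /oglxo/.
The consonants /g/, /l/ cannot be parsed into a legal (C)V syllable (no codas are permitted; onsets are limited to one consonant).
Deleting the stranded consonants removes /g/, /l/.

oxo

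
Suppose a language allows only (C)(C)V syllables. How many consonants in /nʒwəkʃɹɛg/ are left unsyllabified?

3

Under (C)(C)V, the unsyllabifiable consonants are /n/, /k/, /g/ (no codas are permitted; onsets may contain at most 2 consonants).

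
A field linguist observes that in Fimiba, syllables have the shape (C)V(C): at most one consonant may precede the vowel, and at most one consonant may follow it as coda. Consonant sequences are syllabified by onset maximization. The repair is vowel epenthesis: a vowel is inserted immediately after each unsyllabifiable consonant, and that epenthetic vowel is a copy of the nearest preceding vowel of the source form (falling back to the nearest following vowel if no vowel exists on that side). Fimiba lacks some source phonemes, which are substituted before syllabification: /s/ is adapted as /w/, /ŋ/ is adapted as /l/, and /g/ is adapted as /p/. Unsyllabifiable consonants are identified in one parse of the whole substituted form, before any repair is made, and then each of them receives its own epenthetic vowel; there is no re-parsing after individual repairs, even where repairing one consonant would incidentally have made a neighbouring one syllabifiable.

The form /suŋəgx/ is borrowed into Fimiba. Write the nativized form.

Substitution: /s/ → /w/, /ŋ/ → /l/, /g/ → /p/, giving /wuləpx/.
Syllabifying with onset maximization leaves /x/ stranded (at most one coda consonant is licensed; onsets are limited to one consonant).
Inserting the epenthetic vowel yields /x/ → /xə/.

wuləpxə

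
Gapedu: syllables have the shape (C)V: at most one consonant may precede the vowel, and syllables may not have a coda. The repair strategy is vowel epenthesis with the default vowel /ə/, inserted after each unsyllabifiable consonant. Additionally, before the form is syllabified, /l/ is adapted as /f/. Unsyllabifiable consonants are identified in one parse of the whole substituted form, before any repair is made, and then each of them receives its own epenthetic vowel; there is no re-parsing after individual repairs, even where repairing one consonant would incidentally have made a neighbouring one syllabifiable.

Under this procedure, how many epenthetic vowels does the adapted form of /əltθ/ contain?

After substitution the input is /əftθ/.
The unsyllabifiable consonants are /f/, /t/, /θ/; each receives one epenthetic vowel.

3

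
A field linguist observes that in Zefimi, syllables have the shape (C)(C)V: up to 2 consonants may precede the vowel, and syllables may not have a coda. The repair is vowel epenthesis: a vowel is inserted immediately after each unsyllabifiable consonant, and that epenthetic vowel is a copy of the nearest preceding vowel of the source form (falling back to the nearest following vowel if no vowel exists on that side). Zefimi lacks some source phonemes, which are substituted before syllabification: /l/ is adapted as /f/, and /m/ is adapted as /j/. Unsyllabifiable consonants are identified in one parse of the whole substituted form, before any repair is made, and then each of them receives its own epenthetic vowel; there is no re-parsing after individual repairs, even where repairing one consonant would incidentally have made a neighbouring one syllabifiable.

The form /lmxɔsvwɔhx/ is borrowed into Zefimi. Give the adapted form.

fɔjxɔsɔvwɔhɔxɔ

Substitution: /l/ → /f/, /m/ → /j/, giving /fjxɔsvwɔhx/.
Syllabifying with onset maximization leaves /f/, /s/, /h/, /x/ stranded (no codas are permitted; onsets may contain at most 2 consonants).
Epenthesis after each stranded consonant: /f/ → /fɔ/, /s/ → /sɔ/, /h/ → /hɔ/, /x/ → /xɔ/.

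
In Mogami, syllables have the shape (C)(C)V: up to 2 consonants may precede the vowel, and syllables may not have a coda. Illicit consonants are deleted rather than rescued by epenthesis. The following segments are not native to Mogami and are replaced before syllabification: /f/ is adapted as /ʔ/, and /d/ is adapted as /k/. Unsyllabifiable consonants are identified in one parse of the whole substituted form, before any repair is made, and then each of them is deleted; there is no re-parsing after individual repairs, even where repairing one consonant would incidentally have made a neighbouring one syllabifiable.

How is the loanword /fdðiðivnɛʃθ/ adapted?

Substitution: /f/ → /ʔ/, /d/ → /k/, giving /ʔkðiðivnɛʃθ/.
The consonants /ʔ/, /ʃ/, /θ/ cannot be parsed into a legal (C)(C)V syllable (no codas are permitted; onsets may contain at most 2 consonants).
Each unlicensed consonant is deleted: /ʔ/, /ʃ/, /θ/.

kðiðivnɛ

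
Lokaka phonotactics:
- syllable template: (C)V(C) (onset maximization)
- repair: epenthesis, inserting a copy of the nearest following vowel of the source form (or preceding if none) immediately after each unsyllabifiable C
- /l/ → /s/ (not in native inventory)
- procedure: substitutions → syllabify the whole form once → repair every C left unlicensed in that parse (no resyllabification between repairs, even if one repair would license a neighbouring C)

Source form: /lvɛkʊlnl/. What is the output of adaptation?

Substitution: /l/ → /s/, giving /svɛkʊsns/.
Under (C)V(C), the unsyllabifiable consonants are /s/, /n/, /s/ (at most one coda consonant is licensed; onsets are limited to one consonant).
Each unlicensed consonant becomes the onset of a new syllable: /s/ → /sɛ/, /n/ → /nʊ/, /s/ → /sʊ/.

sɛvɛkʊsnʊsʊ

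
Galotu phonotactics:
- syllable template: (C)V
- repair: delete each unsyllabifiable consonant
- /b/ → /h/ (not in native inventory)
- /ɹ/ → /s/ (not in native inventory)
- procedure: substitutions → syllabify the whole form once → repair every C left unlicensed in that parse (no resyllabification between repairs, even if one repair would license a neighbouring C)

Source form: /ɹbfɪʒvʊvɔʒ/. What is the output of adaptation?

Substitution: /ɹ/ → /s/, /b/ → /h/, giving /shfɪʒvʊvɔʒ/.
Under (C)V, the unsyllabifiable consonants are /s/, /h/, /ʒ/, /ʒ/ (no codas are permitted; onsets are limited to one consonant).
Each unlicensed consonant is deleted: /s/, /h/, /ʒ/, /ʒ/.

fɪvʊvɔ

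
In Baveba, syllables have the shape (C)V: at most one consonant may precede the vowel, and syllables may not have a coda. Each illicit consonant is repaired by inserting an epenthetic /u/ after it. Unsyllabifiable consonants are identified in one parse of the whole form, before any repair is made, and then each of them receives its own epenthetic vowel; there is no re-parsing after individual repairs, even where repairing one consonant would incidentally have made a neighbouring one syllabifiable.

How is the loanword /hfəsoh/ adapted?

hufəsohu

Syllabifying with onset maximization leaves /h/, /h/ stranded (no codas are permitted; onsets are limited to one consonant).
Epenthesis after each stranded consonant: /h/ → /hu/, /h/ → /hu/.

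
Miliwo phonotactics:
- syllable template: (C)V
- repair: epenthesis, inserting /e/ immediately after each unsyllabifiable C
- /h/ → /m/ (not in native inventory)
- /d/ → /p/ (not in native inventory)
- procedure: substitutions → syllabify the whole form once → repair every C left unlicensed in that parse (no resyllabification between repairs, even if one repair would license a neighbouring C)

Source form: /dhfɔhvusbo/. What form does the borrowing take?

Substitution: /d/ → /p/, /h/ → /m/, giving /pmfɔmvusbo/.
Under (C)V, the unsyllabifiable consonants are /p/, /m/, /m/, /s/ (no codas are permitted; onsets are limited to one consonant).
Each unlicensed consonant becomes the onset of a new syllable: /p/ → /pe/, /m/ → /me/, /m/ → /me/, /s/ → /se/.

pemefɔmevusebo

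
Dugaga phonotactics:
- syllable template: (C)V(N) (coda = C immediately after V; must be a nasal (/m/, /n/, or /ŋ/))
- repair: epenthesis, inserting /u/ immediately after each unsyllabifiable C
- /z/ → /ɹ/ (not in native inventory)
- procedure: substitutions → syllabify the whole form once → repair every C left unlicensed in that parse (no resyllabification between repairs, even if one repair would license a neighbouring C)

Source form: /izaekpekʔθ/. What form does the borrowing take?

iɹaekupekuʔuθu

Substitution: /z/ → /ɹ/, giving /iɹaekpekʔθ/.
Syllabifying with onset maximization leaves /k/, /k/, /ʔ/, /θ/ stranded (only a nasal (/m/, /n/, or /ŋ/) is licensed in coda position; onsets are limited to one consonant).
Inserting the epenthetic vowel yields /k/ → /ku/, /k/ → /ku/, /ʔ/ → /ʔu/, /θ/ → /θu/.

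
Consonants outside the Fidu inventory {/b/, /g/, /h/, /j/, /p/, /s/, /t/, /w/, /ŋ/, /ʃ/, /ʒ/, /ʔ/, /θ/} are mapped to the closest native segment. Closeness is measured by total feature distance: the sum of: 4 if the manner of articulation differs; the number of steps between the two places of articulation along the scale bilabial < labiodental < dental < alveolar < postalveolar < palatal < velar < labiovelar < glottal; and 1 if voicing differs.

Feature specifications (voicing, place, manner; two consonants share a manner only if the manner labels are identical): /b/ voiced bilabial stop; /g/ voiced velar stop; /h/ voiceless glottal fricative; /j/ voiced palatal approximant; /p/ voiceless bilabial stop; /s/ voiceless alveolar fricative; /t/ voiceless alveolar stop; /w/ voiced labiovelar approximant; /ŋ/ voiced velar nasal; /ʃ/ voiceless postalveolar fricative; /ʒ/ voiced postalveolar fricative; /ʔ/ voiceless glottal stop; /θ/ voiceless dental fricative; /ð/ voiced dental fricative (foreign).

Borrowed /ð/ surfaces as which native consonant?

/θ/ is closest: same manner (fricative), place distance 0 (dental→dental), voicing differs (+1); total 1. Next closest is /s/ at distance 2.

θ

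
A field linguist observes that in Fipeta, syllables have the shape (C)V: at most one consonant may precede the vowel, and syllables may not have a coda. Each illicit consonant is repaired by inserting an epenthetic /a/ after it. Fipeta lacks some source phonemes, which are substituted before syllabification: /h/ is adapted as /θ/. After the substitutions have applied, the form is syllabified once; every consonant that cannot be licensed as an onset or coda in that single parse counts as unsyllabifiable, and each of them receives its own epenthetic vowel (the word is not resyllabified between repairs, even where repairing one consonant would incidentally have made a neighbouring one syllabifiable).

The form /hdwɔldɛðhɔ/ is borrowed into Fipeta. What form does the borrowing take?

θadawɔladɛðaθɔ

Substitution: /h/ → /θ/, giving /θdwɔldɛðθɔ/.
Under (C)V, the unsyllabifiable consonants are /θ/, /d/, /l/, /ð/ (no codas are permitted; onsets are limited to one consonant).
Epenthesis after each stranded consonant: /θ/ → /θa/, /d/ → /da/, /l/ → /la/, /ð/ → /ða/.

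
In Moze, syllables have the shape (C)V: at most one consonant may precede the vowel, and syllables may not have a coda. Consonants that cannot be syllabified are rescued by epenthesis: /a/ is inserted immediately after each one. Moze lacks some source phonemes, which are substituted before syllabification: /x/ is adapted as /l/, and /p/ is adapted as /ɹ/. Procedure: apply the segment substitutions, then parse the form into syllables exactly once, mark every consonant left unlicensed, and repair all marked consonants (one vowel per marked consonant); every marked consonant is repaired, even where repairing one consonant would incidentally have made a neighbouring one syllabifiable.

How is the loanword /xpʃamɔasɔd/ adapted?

Substitution: /x/ → /l/, /p/ → /ɹ/, giving /lɹʃamɔasɔd/.
Under (C)V, the unsyllabifiable consonants are /l/, /ɹ/, /d/ (no codas are permitted; onsets are limited to one consonant).
Inserting the epenthetic vowel yields /l/ → /la/, /ɹ/ → /ɹa/, /d/ → /da/.

laɹaʃamɔasɔda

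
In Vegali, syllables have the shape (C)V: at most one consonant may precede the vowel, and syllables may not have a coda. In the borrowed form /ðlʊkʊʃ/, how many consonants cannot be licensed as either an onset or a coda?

2

Syllabifying with onset maximization leaves /ð/, /ʃ/ stranded (no codas are permitted; onsets are limited to one consonant).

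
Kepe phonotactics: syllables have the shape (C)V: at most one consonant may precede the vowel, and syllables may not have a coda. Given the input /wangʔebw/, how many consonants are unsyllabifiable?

4

Under (C)V, the unsyllabifiable consonants are /n/, /g/, /b/, /w/ (no codas are permitted; onsets are limited to one consonant).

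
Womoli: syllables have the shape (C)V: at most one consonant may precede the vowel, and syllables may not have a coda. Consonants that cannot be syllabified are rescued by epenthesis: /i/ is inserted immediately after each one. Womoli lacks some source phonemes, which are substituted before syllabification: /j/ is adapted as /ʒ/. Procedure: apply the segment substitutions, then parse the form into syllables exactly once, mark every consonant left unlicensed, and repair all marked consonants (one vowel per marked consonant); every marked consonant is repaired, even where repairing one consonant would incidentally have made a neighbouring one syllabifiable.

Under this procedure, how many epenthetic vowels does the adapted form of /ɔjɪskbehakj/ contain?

After substitution the input is /ɔʒɪskbehakʒ/.
The unsyllabifiable consonants are /s/, /k/, /k/, /ʒ/; each receives one epenthetic vowel.

4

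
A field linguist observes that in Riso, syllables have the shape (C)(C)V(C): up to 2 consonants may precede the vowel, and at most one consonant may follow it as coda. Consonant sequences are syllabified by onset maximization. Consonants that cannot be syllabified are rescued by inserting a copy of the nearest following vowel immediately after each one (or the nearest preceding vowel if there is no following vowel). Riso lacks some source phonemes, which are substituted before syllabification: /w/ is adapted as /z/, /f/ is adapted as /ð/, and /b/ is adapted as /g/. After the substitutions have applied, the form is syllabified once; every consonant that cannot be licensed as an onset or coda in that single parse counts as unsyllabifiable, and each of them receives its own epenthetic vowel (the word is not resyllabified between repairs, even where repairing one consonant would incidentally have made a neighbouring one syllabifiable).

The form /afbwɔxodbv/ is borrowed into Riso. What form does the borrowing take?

aðgzɔxodgovo

Substitution: /f/ → /ð/, /b/ → /g/, /w/ → /z/, giving /aðgzɔxodgv/.
Syllabifying with onset maximization leaves /g/, /v/ stranded (at most one coda consonant is licensed; onsets may contain at most 2 consonants).
Inserting the epenthetic vowel yields /g/ → /go/, /v/ → /vo/.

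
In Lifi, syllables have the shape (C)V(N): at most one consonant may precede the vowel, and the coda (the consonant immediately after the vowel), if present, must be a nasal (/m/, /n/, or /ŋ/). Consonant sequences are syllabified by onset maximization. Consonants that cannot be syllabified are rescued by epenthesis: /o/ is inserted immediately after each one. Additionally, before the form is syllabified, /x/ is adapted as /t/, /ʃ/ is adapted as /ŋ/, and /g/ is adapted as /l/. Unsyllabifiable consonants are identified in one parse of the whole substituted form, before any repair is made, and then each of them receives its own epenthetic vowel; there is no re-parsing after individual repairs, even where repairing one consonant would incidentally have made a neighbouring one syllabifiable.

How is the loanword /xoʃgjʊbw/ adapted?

Substitution: /x/ → /t/, /ʃ/ → /ŋ/, /g/ → /l/, giving /toŋljʊbw/.
Syllabifying with onset maximization leaves /l/, /b/, /w/ stranded (only a nasal (/m/, /n/, or /ŋ/) is licensed in coda position; onsets are limited to one consonant).
Epenthesis after each stranded consonant: /l/ → /lo/, /b/ → /bo/, /w/ → /wo/.

toŋlojʊbowo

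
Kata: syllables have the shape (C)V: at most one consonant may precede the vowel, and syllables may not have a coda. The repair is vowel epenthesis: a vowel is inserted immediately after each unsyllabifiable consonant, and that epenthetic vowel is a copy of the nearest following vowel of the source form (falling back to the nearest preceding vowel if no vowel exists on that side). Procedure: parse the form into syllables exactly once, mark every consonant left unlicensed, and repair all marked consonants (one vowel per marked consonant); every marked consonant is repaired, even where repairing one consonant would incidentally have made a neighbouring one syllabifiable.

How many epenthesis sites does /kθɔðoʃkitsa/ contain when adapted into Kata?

The unsyllabifiable consonants are /k/, /ʃ/, /t/; each receives one epenthetic vowel.

3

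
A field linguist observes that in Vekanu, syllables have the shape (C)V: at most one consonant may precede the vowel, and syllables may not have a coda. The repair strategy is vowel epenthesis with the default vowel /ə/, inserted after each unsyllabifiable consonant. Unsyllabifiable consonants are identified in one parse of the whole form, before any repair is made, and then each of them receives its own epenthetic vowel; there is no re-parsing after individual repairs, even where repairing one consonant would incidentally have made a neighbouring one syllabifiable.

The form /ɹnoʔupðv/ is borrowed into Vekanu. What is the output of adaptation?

ɹənoʔupəðəvə

The consonants /ɹ/, /p/, /ð/, /v/ cannot be parsed into a legal (C)V syllable (no codas are permitted; onsets are limited to one consonant).
Inserting the epenthetic vowel yields /ɹ/ → /ɹə/, /p/ → /pə/, /ð/ → /ðə/, /v/ → /və/.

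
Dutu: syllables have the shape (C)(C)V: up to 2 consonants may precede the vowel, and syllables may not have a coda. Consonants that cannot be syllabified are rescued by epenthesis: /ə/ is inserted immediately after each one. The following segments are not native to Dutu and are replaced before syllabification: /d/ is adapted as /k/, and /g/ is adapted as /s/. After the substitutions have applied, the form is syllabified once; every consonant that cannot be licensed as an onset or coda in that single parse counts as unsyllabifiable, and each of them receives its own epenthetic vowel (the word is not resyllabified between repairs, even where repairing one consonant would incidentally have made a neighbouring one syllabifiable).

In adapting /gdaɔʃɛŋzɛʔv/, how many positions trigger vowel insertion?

2

After substitution the input is /skaɔʃɛŋzɛʔv/.
The unsyllabifiable consonants are /ʔ/, /v/; each receives one epenthetic vowel.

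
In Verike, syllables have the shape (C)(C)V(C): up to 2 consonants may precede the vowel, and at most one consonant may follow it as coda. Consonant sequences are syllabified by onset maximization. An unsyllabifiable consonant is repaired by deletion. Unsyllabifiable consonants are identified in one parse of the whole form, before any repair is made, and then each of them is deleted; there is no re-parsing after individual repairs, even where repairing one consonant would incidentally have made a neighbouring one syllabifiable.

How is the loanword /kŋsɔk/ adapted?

ŋsɔk

Under (C)(C)V(C), the unsyllabifiable consonants are /k/ (at most one coda consonant is licensed; onsets may contain at most 2 consonants).
Deleting the stranded consonants removes /k/.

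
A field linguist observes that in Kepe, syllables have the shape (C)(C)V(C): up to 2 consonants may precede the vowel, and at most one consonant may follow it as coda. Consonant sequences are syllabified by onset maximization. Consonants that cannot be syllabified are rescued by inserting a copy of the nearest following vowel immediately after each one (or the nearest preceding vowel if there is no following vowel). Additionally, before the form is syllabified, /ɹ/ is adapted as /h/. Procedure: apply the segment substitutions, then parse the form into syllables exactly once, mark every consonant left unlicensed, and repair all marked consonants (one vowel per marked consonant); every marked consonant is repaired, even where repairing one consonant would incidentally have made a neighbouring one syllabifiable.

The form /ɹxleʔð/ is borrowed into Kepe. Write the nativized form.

Substitution: /ɹ/ → /h/, giving /hxleʔð/.
The consonants /h/, /ð/ cannot be parsed into a legal (C)(C)V(C) syllable (at most one coda consonant is licensed; onsets may contain at most 2 consonants).
Inserting the epenthetic vowel yields /h/ → /he/, /ð/ → /ðe/.

hexleʔðe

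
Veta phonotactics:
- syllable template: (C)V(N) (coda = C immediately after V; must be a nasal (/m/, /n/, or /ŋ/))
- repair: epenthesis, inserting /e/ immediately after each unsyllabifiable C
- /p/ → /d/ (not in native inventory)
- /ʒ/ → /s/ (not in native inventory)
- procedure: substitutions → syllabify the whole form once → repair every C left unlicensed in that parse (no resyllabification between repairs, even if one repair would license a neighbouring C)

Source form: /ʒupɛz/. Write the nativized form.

Substitution: /ʒ/ → /s/, /p/ → /d/, giving /sudɛz/.
Syllabifying with onset maximization leaves /z/ stranded (only a nasal (/m/, /n/, or /ŋ/) is licensed in coda position; onsets are limited to one consonant).
Inserting the epenthetic vowel yields /z/ → /ze/.

sudɛze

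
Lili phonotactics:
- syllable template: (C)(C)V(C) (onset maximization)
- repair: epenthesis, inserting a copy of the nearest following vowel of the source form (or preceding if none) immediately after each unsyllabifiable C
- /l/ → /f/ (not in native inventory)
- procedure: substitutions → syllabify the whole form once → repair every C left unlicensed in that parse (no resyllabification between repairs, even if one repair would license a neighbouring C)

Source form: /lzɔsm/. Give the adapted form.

Substitution: /l/ → /f/, giving /fzɔsm/.
Under (C)(C)V(C), the unsyllabifiable consonants are /m/ (at most one coda consonant is licensed; onsets may contain at most 2 consonants).
Each unlicensed consonant becomes the onset of a new syllable: /m/ → /mɔ/.

fzɔsmɔ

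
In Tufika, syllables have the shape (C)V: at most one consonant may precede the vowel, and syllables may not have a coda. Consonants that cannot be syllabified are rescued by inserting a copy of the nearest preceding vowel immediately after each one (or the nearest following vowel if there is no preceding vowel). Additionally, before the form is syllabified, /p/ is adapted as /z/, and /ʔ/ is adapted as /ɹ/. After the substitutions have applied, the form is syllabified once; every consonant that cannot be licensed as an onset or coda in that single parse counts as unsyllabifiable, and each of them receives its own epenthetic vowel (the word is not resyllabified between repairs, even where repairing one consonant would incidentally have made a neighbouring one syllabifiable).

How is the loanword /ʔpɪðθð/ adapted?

ɹɪzɪðɪθɪðɪ

Substitution: /ʔ/ → /ɹ/, /p/ → /z/, giving /ɹzɪðθð/.
Syllabifying with onset maximization leaves /ɹ/, /ð/, /θ/, /ð/ stranded (no codas are permitted; onsets are limited to one consonant).
Each unlicensed consonant becomes the onset of a new syllable: /ɹ/ → /ɹɪ/, /ð/ → /ðɪ/, /θ/ → /θɪ/, /ð/ → /ðɪ/.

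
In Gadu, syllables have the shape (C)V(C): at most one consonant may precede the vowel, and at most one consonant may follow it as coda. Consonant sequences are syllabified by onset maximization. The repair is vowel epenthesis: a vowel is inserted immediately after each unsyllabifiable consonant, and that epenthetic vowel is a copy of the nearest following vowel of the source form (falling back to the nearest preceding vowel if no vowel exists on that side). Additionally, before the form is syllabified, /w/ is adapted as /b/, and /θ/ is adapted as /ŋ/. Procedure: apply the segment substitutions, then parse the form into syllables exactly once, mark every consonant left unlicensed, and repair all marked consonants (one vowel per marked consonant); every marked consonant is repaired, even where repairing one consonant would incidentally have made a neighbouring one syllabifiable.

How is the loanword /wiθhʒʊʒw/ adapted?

Substitution: /w/ → /b/, /θ/ → /ŋ/, giving /biŋhʒʊʒb/.
The consonants /h/, /b/ cannot be parsed into a legal (C)V(C) syllable (at most one coda consonant is licensed; onsets are limited to one consonant).
Epenthesis after each stranded consonant: /h/ → /hʊ/, /b/ → /bʊ/.

biŋhʊʒʊʒbʊ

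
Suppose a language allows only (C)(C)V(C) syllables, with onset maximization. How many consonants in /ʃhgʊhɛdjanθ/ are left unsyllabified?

2

Under (C)(C)V(C), the unsyllabifiable consonants are /ʃ/, /θ/ (at most one coda consonant is licensed; onsets may contain at most 2 consonants).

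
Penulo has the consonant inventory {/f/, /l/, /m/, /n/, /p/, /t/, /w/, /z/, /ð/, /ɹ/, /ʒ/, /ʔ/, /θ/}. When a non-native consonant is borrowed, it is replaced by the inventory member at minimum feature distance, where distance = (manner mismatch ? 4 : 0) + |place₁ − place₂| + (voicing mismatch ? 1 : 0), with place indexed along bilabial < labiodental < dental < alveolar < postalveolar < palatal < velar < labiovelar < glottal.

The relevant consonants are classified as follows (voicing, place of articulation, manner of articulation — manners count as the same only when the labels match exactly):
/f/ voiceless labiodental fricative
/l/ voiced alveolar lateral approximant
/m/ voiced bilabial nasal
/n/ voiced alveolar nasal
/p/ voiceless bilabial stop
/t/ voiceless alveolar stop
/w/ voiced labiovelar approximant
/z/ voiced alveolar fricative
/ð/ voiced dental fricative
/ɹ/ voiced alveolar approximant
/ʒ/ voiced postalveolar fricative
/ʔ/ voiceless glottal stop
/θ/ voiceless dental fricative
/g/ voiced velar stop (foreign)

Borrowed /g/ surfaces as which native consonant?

/ʔ/ is closest: same manner (stop), place distance 2 (velar→glottal), voicing differs (+1); total 3. Next closest is /t/ at distance 4.

ʔ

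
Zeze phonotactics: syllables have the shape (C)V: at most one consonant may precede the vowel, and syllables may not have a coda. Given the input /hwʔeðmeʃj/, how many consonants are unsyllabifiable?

5

The consonants /h/, /w/, /ð/, /ʃ/, /j/ cannot be parsed into a legal (C)V syllable (no codas are permitted; onsets are limited to one consonant).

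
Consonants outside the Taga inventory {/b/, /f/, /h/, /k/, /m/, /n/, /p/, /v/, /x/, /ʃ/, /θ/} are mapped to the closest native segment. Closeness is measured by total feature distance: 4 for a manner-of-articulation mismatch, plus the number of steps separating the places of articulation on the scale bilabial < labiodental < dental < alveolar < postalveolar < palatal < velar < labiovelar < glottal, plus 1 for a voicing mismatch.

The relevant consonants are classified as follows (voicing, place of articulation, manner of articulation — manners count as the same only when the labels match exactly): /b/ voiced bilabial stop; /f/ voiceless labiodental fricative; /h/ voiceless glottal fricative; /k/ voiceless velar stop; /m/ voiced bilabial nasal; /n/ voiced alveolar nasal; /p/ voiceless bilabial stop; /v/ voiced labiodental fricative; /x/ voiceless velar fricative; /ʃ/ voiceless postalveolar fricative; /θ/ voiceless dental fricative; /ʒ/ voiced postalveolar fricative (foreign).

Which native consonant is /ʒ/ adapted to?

/ʃ/ is closest: same manner (fricative), place distance 0 (postalveolar→postalveolar), voicing differs (+1); total 1. Next closest is /v/ at distance 3.

ʃ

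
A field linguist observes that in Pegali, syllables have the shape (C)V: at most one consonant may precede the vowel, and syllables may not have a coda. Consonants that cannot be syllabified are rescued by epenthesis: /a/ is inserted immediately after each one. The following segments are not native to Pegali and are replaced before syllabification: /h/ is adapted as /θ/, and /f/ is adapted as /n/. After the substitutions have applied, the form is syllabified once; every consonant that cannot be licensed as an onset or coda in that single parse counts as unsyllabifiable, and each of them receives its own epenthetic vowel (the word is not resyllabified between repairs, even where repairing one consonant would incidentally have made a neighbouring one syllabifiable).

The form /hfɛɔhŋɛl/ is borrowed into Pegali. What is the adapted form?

θanɛɔθaŋɛla

Substitution: /h/ → /θ/, /f/ → /n/, giving /θnɛɔθŋɛl/.
Under (C)V, the unsyllabifiable consonants are /θ/, /θ/, /l/ (no codas are permitted; onsets are limited to one consonant).
Each unlicensed consonant becomes the onset of a new syllable: /θ/ → /θa/, /θ/ → /θa/, /l/ → /la/.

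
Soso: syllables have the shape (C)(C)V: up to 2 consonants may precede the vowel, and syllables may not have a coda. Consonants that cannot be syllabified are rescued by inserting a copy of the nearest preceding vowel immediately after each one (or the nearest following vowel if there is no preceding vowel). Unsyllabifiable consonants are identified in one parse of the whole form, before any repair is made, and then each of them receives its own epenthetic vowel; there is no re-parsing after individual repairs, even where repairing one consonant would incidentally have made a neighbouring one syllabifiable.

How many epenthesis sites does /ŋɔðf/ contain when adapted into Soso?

2

The unsyllabifiable consonants are /ð/, /f/; each receives one epenthetic vowel.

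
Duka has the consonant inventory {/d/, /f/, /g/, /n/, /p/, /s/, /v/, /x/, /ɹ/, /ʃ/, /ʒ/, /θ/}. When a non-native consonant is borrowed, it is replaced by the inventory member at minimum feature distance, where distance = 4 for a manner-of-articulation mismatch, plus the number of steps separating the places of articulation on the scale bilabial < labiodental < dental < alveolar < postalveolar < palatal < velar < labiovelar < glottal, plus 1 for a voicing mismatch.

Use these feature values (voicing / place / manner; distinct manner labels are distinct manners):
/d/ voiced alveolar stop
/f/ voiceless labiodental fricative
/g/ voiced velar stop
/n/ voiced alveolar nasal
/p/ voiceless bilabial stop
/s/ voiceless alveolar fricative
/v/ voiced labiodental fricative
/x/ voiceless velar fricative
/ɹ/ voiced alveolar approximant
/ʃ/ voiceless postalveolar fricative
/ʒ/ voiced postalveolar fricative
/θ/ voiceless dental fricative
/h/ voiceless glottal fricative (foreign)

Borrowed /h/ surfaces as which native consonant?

/x/ is closest: same manner (fricative), place distance 2 (glottal→velar), same voicing; total 2. Next closest is /ʃ/ at distance 4.

x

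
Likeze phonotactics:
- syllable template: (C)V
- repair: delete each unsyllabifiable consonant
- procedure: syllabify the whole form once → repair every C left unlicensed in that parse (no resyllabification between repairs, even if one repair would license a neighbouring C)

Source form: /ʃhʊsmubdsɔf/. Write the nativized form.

The consonants /ʃ/, /s/, /b/, /d/, /f/ cannot be parsed into a legal (C)V syllable (no codas are permitted; onsets are limited to one consonant).
Deletion applies to /ʃ/, /s/, /b/, /d/, /f/.

hʊmusɔ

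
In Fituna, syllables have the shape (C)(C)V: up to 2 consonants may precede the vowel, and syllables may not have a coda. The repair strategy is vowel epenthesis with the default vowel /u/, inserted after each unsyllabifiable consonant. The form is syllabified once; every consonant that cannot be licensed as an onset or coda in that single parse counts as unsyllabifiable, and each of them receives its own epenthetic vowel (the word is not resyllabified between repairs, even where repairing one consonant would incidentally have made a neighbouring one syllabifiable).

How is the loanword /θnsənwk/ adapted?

Syllabifying with onset maximization leaves /θ/, /n/, /w/, /k/ stranded (no codas are permitted; onsets may contain at most 2 consonants).
Inserting the epenthetic vowel yields /θ/ → /θu/, /n/ → /nu/, /w/ → /wu/, /k/ → /ku/.

θunsənuwuku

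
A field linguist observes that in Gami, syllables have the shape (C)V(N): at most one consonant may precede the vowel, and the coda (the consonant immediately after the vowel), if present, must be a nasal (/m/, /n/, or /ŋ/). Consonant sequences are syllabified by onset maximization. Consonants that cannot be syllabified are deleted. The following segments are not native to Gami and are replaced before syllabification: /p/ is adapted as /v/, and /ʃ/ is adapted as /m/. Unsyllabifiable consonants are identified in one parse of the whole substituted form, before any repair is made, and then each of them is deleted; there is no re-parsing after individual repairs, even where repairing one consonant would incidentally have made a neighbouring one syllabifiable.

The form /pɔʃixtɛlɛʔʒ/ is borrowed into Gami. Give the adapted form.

Substitution: /p/ → /v/, /ʃ/ → /m/, giving /vɔmixtɛlɛʔʒ/.
Under (C)V(N), the unsyllabifiable consonants are /x/, /ʔ/, /ʒ/ (only a nasal (/m/, /n/, or /ŋ/) is licensed in coda position; onsets are limited to one consonant).
Deleting the stranded consonants removes /x/, /ʔ/, /ʒ/.

vɔmitɛlɛ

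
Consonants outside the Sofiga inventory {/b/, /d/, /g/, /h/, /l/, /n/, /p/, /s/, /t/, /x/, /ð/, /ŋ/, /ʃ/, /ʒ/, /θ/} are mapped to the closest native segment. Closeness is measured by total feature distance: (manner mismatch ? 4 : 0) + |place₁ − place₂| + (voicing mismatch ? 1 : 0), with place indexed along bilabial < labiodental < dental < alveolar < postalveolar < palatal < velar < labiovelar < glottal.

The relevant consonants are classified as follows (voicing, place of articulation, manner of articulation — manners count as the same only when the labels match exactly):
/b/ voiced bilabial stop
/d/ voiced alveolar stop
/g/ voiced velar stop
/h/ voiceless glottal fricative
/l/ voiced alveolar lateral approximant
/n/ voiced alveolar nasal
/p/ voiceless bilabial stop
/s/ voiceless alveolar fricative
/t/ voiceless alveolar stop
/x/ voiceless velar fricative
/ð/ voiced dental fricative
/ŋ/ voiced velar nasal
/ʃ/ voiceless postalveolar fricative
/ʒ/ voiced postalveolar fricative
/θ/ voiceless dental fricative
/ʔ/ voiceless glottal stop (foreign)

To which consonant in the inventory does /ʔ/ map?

g

/g/ is closest: same manner (stop), place distance 2 (glottal→velar), voicing differs (+1); total 3. Next closest is /h/ at distance 4.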